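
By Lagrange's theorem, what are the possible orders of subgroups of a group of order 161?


Lagrange's theorem: |H| divides |G|
|G| = 161
Divisors of 161: 1, 7, 23, 161

Possible subgroup orders: {1, 7, 23, 161}


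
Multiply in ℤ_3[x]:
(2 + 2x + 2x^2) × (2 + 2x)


Expand and collect like terms; reduce coefficients mod 3:
x^0: 2·2 = 4 ≡ 1 (mod 3)
x^1: 2·2 + 2·2 = 8 ≡ 2 (mod 3)
x^2: 2·2 + 2·2 = 8 ≡ 2 (mod 3)
x^3: 2·2 = 4 ≡ 1 (mod 3)
Result: 1 + 2x + 2x^2 + x^3

f · g = 1 + 2x + 2x^2 + x^3


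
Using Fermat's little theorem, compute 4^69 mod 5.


Fermat's little theorem: if p is prime and gcd(a,p)=1, then a^(p-1) ≡ 1 (mod p)
p = 5 is prime, gcd(4,5) = 1
Reduce exponent: 69 mod 4 = 1
So 4^69 ≡ 4^1 (mod 5)
4^1 mod 5 = 4

4^69 ≡ 4 (mod 5)


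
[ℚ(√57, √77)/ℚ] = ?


[ℚ(√57,√77):ℚ] = [ℚ(√57,√77):ℚ(√57)]·[ℚ(√57):ℚ] = 2·2 = 4

[ℚ(√57, √77)/ℚ] = 4


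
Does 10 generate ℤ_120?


g generates ℤ_n iff gcd(g, n) = 1
gcd(10, 120) = 10
Since gcd = 10 ≠ 1, ⟨10⟩ has order 12 < 120, so 10 is not a generator.

No, 10 does not generate ℤ_120


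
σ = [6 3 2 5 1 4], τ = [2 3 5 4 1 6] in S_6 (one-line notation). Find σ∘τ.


σ∘τ: apply τ first, then σ
1 →τ 2 →σ 3
2 →τ 3 →σ 2
3 →τ 5 →σ 1
4 →τ 4 →σ 5
5 →τ 1 →σ 6
6 →τ 6 →σ 4

σ∘τ = [3 2 1 5 6 4]


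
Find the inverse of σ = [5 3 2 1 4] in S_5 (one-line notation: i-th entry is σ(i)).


To find σ⁻¹, swap domain and range:
σ(1) = 5 → σ⁻¹(5) = 1
σ(2) = 3 → σ⁻¹(3) = 2
σ(3) = 2 → σ⁻¹(2) = 3
σ(4) = 1 → σ⁻¹(1) = 4
σ(5) = 4 → σ⁻¹(4) = 5

σ⁻¹ = [4 3 2 5 1]


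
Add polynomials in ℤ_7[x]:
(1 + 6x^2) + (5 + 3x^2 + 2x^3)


Add coefficients mod 7:
x^0: 1 + 5 = 6 (mod 7)
x^1: 0 + 0 = 0 (mod 7)
x^2: 6 + 3 = 2 (mod 7)
x^3: 0 + 2 = 2 (mod 7)
Result: 6 + 2x^2 + 2x^3

f + g = 6 + 2x^2 + 2x^3


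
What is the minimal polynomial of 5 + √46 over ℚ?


Let α = 5 + √46. Then α - 5 = √46, so (α - 5)² = 46, giving α² - 10α - 21 = 0. Degree 2 and α ∉ ℚ, so this is the minimal polynomial.

Minimal polynomial: x² - 10x - 21


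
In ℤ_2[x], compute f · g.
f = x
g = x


Expand and collect like terms; reduce coefficients mod 2:
x^0: 0·0 = 0 ≡ 0 (mod 2)
x^1: 0·1 + 1·0 = 0 ≡ 0 (mod 2)
x^2: 1·1 = 1 ≡ 1 (mod 2)
Result: x^2

f · g = x^2


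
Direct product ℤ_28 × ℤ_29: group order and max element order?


|ℤ_28 × ℤ_29| = 28 × 29 = 812
Max element order = lcm(28,29) = 812
Cyclic? Yes (gcd=1)

|ℤ_28×ℤ_29| = 812, max element order = 812


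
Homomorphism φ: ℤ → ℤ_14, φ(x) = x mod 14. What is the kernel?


Kernel = preimage of identity
ker(φ) = {x ∈ ℤ : x ≡ 0 (mod 14)} = 14ℤ = {0, ±14, ±28, ...}

ker(φ) = 14ℤ


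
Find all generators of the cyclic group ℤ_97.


g generates ℤ_n iff gcd(g,n) = 1
Prime factors of 97: 97
Generators are g ∈ {1,...,96} not divisible by any of these primes.
Generators: {1, 2, 3, 4, 5, 6, 7, 8, 9, 10, 11, 12, 13, 14, 15, 16, 17, 18, 19, 20, 21, 22, 23, 24, 25, 26, 27, 28, 29, 30, 31, 32, 33, 34, 35, 36, 37, 38, 39, 40, 41, 42, 43, 44, 45, 46, 47, 48, 49, 50, 51, 52, 53, 54, 55, 56, 57, 58, 59, 60, 61, 62, 63, 64, 65, 66, 67, 68, 69, 70, 71, 72, 73, 74, 75, 76, 77, 78, 79, 80, 81, 82, 83, 84, 85, 86, 87, 88, 89, 90, 91, 92, 93, 94, 95, 96}
Number of generators = φ(97) = 96

Generators of ℤ_97 = {1, 2, 3, 4, 5, 6, 7, 8, 9, 10, 11, 12, 13, 14, 15, 16, 17, 18, 19, 20, 21, 22, 23, 24, 25, 26, 27, 28, 29, 30, 31, 32, 33, 34, 35, 36, 37, 38, 39, 40, 41, 42, 43, 44, 45, 46, 47, 48, 49, 50, 51, 52, 53, 54, 55, 56, 57, 58, 59, 60, 61, 62, 63, 64, 65, 66, 67, 68, 69, 70, 71, 72, 73, 74, 75, 76, 77, 78, 79, 80, 81, 82, 83, 84, 85, 86, 87, 88, 89, 90, 91, 92, 93, 94, 95, 96}


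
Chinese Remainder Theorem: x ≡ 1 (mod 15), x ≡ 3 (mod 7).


m₁ = 15, m₂ = 7, gcd = 1, so CRT applies. M = m₁·m₂ = 105
Let M₁ = M/m₁ = 7, M₂ = M/m₂ = 15
Find y₁ ≡ M₁⁻¹ (mod m₁): 7⁻¹ ≡ 13 (mod 15)
Find y₂ ≡ M₂⁻¹ (mod m₂): 15⁻¹ ≡ 1 (mod 7)
x = a₁·M₁·y₁ + a₂·M₂·y₂ = 1·7·13 + 3·15·1 = 136
Reduce mod 105: x ≡ 31
Check: 31 mod 15 = 1 ✓, 31 mod 7 = 3 ✓

x ≡ 31 (mod 105)


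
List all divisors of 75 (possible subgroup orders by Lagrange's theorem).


Lagrange's theorem: |H| divides |G|
|G| = 75
Divisors of 75: 1, 3, 5, 15, 25, 75

Possible subgroup orders: {1, 3, 5, 15, 25, 75}


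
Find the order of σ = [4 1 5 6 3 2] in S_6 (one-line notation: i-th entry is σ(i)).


Cycle decomposition: (1 4 6 2) (3 5)
Cycle lengths: 4, 2
Order = lcm(4, 2) = 4

ord(σ) = 4


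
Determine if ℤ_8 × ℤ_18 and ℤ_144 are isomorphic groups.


Comparing ℤ_8 × ℤ_18 and ℤ_144:
gcd(8,18) = 2 ≠ 1. Max element order in ℤ_8×ℤ_18 is lcm(8,18) = 72 < 144, so it has no element of order 144

No, ℤ_8 × ℤ_18 ≇ ℤ_144


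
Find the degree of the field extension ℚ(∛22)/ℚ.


∛22 has minimal polynomial x³ - 22 (irreducible over ℚ since 22 is not a perfect cube)

[ℚ(∛22)/ℚ] = 3


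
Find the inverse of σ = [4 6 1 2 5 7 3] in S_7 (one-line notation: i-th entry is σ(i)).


To find σ⁻¹, swap domain and range:
σ(1) = 4 → σ⁻¹(4) = 1
σ(2) = 6 → σ⁻¹(6) = 2
σ(3) = 1 → σ⁻¹(1) = 3
σ(4) = 2 → σ⁻¹(2) = 4
σ(5) = 5 → σ⁻¹(5) = 5
σ(6) = 7 → σ⁻¹(7) = 6
σ(7) = 3 → σ⁻¹(3) = 7

σ⁻¹ = [3 4 7 1 5 2 6]


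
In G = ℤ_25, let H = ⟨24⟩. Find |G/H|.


|⟨24⟩| = n / gcd(24, 25) = 25 / 1 = 25
H is normal (ℤ_25 is abelian).
|G/H| = |G| / |H| = 25 / 25 = 1

|G/H| = 1


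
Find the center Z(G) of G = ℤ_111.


Z(G) = {g ∈ G | gx = xg for all x ∈ G}
ℤ_111 is abelian, so Z(G) = G

Z(ℤ_111) = ℤ_111


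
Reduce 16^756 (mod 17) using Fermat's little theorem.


Fermat's little theorem: if p is prime and gcd(a,p)=1, then a^(p-1) ≡ 1 (mod p)
p = 17 is prime, gcd(16,17) = 1
Reduce exponent: 756 mod 16 = 4
So 16^756 ≡ 16^4 (mod 17)
16^4 mod 17 = 1

16^756 ≡ 1 (mod 17)


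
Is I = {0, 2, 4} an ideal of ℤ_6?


Check ideal conditions for I = {0, 2, 4} in ℤ_6:
(1) I is an additive subgroup? Yes
(2) For r ∈ ℤ_6 and a ∈ I: r·a ∈ I? Yes

Yes, I is an ideal of ℤ_6


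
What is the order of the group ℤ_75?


ℤ_n has n elements.

|ℤ_75| = 75


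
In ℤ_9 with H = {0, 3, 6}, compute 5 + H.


5 + H = {5 + h (mod 9) : h ∈ H}
5+0=5, 5+3=8, 5+6=2
5 + H = {2, 5, 8} = 2 + H

5 + H = {2, 5, 8}


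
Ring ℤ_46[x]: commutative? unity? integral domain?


ℤ_46 has zero divisors (2·23 ≡ 0), and these lift to constant zero divisors in ℤ_46[x]; so not an integral domain
Commutative: Yes
Integral domain: No
Has unity: Yes

ℤ_46[x]: Commutative=Yes, Unity=Yes


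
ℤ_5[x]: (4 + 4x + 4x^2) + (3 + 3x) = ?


Add coefficients mod 5:
x^0: 4 + 3 = 2 (mod 5)
x^1: 4 + 3 = 2 (mod 5)
x^2: 4 + 0 = 4 (mod 5)
Result: 2 + 2x + 4x^2

f + g = 2 + 2x + 4x^2


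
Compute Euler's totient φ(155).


Factor n: 155 = 5 × 31
φ(n) = n · ∏(1 - 1/p) over distinct primes p | n
φ(155) = 155 · (1 - 1/5) · (1 - 1/31) = 120

φ(155) = 120


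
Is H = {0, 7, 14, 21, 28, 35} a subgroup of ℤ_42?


Subgroup test for H = {0, 7, 14, 21, 28, 35} in (ℤ_42, +):
(1) 0 ∈ H? Yes
(2) Closure: for all a,b ∈ H, (a+b) mod 42 ∈ H? Yes
(3) Inverses: for all a ∈ H, -a mod 42 ∈ H? Yes

Yes, H is a subgroup of ℤ_42


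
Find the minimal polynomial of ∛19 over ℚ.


∛19 satisfies x³ - 19 = 0, irreducible over ℚ (no rational root; 19 is not a perfect cube)

Minimal polynomial: x³ - 19


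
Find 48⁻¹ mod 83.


Use the extended Euclidean algorithm to write 1 = 48·s + 83·t; then s mod 83 is the inverse.
Euclidean algorithm:
  48 = 0·83 + 48
  83 = 1·48 + 35
  48 = 1·35 + 13
  35 = 2·13 + 9
  13 = 1·9 + 4
  9 = 2·4 + 1
  4 = 4·1 + 0
gcd(48,83) = 1
Back-substitution gives: 48·(-19) + 83·(11) = 1
So 48⁻¹ ≡ -19 ≡ 64 (mod 83)
Check: 48 × 64 = 3072 ≡ 1 (mod 83) ✓

48⁻¹ ≡ 64 (mod 83)


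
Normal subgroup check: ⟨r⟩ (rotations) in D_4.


H = ⟨r⟩ (rotations) in D_4
The rotation subgroup ⟨r⟩ has index 2 in D_4, so it is normal

Yes, normal subgroup


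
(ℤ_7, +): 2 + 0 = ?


Operation: addition mod 7
2 + 0 = (a + b) mod 7 with a = 2, b = 0

2 + 0 = 2


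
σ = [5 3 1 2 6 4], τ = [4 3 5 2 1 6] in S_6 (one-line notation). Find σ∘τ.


σ∘τ: apply τ first, then σ
1 →τ 4 →σ 2
2 →τ 3 →σ 1
3 →τ 5 →σ 6
4 →τ 2 →σ 3
5 →τ 1 →σ 5
6 →τ 6 →σ 4

σ∘τ = [2 1 6 3 5 4]


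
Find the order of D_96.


|D_n| = 2n (n rotations and n reflections)
|D_96| = 2×96 = 192

|D_96| = 192


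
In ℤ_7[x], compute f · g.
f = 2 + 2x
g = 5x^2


Expand and collect like terms; reduce coefficients mod 7:
x^0: 2·0 = 0 ≡ 0 (mod 7)
x^1: 2·0 + 2·0 = 0 ≡ 0 (mod 7)
x^2: 2·5 + 2·0 = 10 ≡ 3 (mod 7)
x^3: 2·5 = 10 ≡ 3 (mod 7)
Result: 3x^2 + 3x^3

f · g = 3x^2 + 3x^3


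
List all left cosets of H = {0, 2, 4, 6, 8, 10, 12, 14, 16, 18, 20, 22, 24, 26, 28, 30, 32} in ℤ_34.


H = {0, 2, 4, 6, 8, 10, 12, 14, 16, 18, 20, 22, 24, 26, 28, 30, 32}, |H| = 17
Number of cosets = |G|/|H| = 34/17 = 2
0 + H = {0, 2, 4, 6, 8, 10, 12, 14, 16, 18, 20, 22, 24, 26, 28, 30, 32}
1 + H = {1, 3, 5, 7, 9, 11, 13, 15, 17, 19, 21, 23, 25, 27, 29, 31, 33}

Cosets: 0+H={0,2,4,6,8,10,12,14,16,18,20,22,24,26,28,30,32}; 1+H={1,3,5,7,9,11,13,15,17,19,21,23,25,27,29,31,33}


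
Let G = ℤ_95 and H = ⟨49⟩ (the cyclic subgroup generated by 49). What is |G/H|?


|⟨49⟩| = n / gcd(49, 95) = 95 / 1 = 95
H is normal (ℤ_95 is abelian).
|G/H| = |G| / |H| = 95 / 95 = 1

|G/H| = 1


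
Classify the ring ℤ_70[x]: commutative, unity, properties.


ℤ_70 has zero divisors (2·35 ≡ 0), and these lift to constant zero divisors in ℤ_70[x]; so not an integral domain
Commutative: Yes
Integral domain: No
Has unity: Yes

ℤ_70[x]: Commutative=Yes, Unity=Yes


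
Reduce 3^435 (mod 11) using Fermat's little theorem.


Fermat's little theorem: if p is prime and gcd(a,p)=1, then a^(p-1) ≡ 1 (mod p)
p = 11 is prime, gcd(3,11) = 1
Reduce exponent: 435 mod 10 = 5
So 3^435 ≡ 3^5 (mod 11)
3^5 mod 11 = 1

3^435 ≡ 1 (mod 11)


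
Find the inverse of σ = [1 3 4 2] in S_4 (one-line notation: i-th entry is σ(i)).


To find σ⁻¹, swap domain and range:
σ(1) = 1 → σ⁻¹(1) = 1
σ(2) = 3 → σ⁻¹(3) = 2
σ(3) = 4 → σ⁻¹(4) = 3
σ(4) = 2 → σ⁻¹(2) = 4

σ⁻¹ = [1 4 2 3]


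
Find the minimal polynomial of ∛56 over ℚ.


∛56 satisfies x³ - 56 = 0, irreducible over ℚ (no rational root; 56 is not a perfect cube)

Minimal polynomial: x³ - 56


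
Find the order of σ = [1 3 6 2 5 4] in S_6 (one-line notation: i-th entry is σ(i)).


Cycle decomposition: (2 3 6 4)
Cycle lengths: 4
Order = lcm(4) = 4

ord(σ) = 4


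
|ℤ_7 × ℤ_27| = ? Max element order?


|ℤ_7 × ℤ_27| = 7 × 27 = 189
Max element order = lcm(7,27) = 189
Cyclic? Yes (gcd=1)

|ℤ_7×ℤ_27| = 189, max element order = 189


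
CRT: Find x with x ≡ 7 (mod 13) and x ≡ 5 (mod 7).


m₁ = 13, m₂ = 7, gcd = 1, so CRT applies. M = m₁·m₂ = 91
Let M₁ = M/m₁ = 7, M₂ = M/m₂ = 13
Find y₁ ≡ M₁⁻¹ (mod m₁): 7⁻¹ ≡ 2 (mod 13)
Find y₂ ≡ M₂⁻¹ (mod m₂): 13⁻¹ ≡ 6 (mod 7)
x = a₁·M₁·y₁ + a₂·M₂·y₂ = 7·7·2 + 5·13·6 = 488
Reduce mod 91: x ≡ 33
Check: 33 mod 13 = 7 ✓, 33 mod 7 = 5 ✓

x ≡ 33 (mod 91)


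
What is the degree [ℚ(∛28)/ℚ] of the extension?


∛28 has minimal polynomial x³ - 28 (irreducible over ℚ since 28 is not a perfect cube)

[ℚ(∛28)/ℚ] = 3


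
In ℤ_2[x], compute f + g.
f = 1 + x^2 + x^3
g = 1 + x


Add coefficients mod 2:
x^0: 1 + 1 = 0 (mod 2)
x^1: 0 + 1 = 1 (mod 2)
x^2: 1 + 0 = 1 (mod 2)
x^3: 1 + 0 = 1 (mod 2)
Result: x + x^2 + x^3

f + g = x + x^2 + x^3


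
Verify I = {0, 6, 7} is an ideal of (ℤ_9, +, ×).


Check ideal conditions for I = {0, 6, 7} in ℤ_9:
(1) I is an additive subgroup? No
(2) For r ∈ ℤ_9 and a ∈ I: r·a ∈ I? No  [counterexample: r=2, a=6, r·a mod 9 = 3 ∉ I]

No, I is not an ideal of ℤ_9


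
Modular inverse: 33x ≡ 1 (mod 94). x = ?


Use the extended Euclidean algorithm to write 1 = 33·s + 94·t; then s mod 94 is the inverse.
Euclidean algorithm:
  33 = 0·94 + 33
  94 = 2·33 + 28
  33 = 1·28 + 5
  28 = 5·5 + 3
  5 = 1·3 + 2
  3 = 1·2 + 1
  2 = 2·1 + 0
gcd(33,94) = 1
Back-substitution gives: 33·(-37) + 94·(13) = 1
So 33⁻¹ ≡ -37 ≡ 57 (mod 94)
Check: 33 × 57 = 1881 ≡ 1 (mod 94) ✓

33⁻¹ ≡ 57 (mod 94)


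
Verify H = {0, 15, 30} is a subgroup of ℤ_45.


Subgroup test for H = {0, 15, 30} in (ℤ_45, +):
(1) 0 ∈ H? Yes
(2) Closure: for all a,b ∈ H, (a+b) mod 45 ∈ H? Yes
(3) Inverses: for all a ∈ H, -a mod 45 ∈ H? Yes

Yes, H is a subgroup of ℤ_45


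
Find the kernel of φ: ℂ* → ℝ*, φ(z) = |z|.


Kernel = preimage of identity
ker(φ) = {z ∈ ℂ* | |z| = 1} = unit circle S¹

ker(φ) = S¹ (unit circle)


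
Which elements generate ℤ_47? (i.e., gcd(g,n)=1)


g generates ℤ_n iff gcd(g,n) = 1
Prime factors of 47: 47
Generators are g ∈ {1,...,46} not divisible by any of these primes.
Generators: {1, 2, 3, 4, 5, 6, 7, 8, 9, 10, 11, 12, 13, 14, 15, 16, 17, 18, 19, 20, 21, 22, 23, 24, 25, 26, 27, 28, 29, 30, 31, 32, 33, 34, 35, 36, 37, 38, 39, 40, 41, 42, 43, 44, 45, 46}
Number of generators = φ(47) = 46

Generators of ℤ_47 = {1, 2, 3, 4, 5, 6, 7, 8, 9, 10, 11, 12, 13, 14, 15, 16, 17, 18, 19, 20, 21, 22, 23, 24, 25, 26, 27, 28, 29, 30, 31, 32, 33, 34, 35, 36, 37, 38, 39, 40, 41, 42, 43, 44, 45, 46}


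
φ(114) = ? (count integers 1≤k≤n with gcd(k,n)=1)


Factor n: 114 = 2 × 3 × 19
φ(n) = n · ∏(1 - 1/p) over distinct primes p | n
φ(114) = 114 · (1 - 1/2) · (1 - 1/3) · (1 - 1/19) = 36

φ(114) = 36


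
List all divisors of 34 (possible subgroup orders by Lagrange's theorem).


Lagrange's theorem: |H| divides |G|
|G| = 34
Divisors of 34: 1, 2, 17, 34

Possible subgroup orders: {1, 2, 17, 34}


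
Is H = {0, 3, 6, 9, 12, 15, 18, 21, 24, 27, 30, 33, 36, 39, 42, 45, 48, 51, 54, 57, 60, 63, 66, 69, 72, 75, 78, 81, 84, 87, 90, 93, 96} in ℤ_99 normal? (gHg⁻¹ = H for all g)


H = {0, 3, 6, 9, 12, 15, 18, 21, 24, 27, 30, 33, 36, 39, 42, 45, 48, 51, 54, 57, 60, 63, 66, 69, 72, 75, 78, 81, 84, 87, 90, 93, 96} in ℤ_99
ℤ_99 is abelian; every subgroup of an abelian group is normal

Yes, normal subgroup


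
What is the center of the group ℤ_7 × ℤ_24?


Z(G) = {g ∈ G | gx = xg for all x ∈ G}
Direct product of abelian groups is abelian, so Z(G) = G

Z(ℤ_7 × ℤ_24) = ℤ_7 × ℤ_24


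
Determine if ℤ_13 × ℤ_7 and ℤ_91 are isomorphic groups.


Comparing ℤ_13 × ℤ_7 and ℤ_91:
gcd(13,7) = 1, so ℤ_13 × ℤ_7 ≅ ℤ_91 (CRT)

Yes, ℤ_13 × ℤ_7 ≅ ℤ_91


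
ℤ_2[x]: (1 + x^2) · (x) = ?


Expand and collect like terms; reduce coefficients mod 2:
x^0: 1·0 = 0 ≡ 0 (mod 2)
x^1: 1·1 + 0·0 = 1 ≡ 1 (mod 2)
x^2: 0·1 + 1·0 = 0 ≡ 0 (mod 2)
x^3: 1·1 = 1 ≡ 1 (mod 2)
Result: x + x^3

f · g = x + x^3


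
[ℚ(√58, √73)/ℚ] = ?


[ℚ(√58,√73):ℚ] = [ℚ(√58,√73):ℚ(√58)]·[ℚ(√58):ℚ] = 2·2 = 4

[ℚ(√58, √73)/ℚ] = 4


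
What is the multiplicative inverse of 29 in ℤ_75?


Use the extended Euclidean algorithm to write 1 = 29·s + 75·t; then s mod 75 is the inverse.
Euclidean algorithm:
  29 = 0·75 + 29
  75 = 2·29 + 17
  29 = 1·17 + 12
  17 = 1·12 + 5
  12 = 2·5 + 2
  5 = 2·2 + 1
  2 = 2·1 + 0
gcd(29,75) = 1
Back-substitution gives: 29·(-31) + 75·(12) = 1
So 29⁻¹ ≡ -31 ≡ 44 (mod 75)
Check: 29 × 44 = 1276 ≡ 1 (mod 75) ✓

29⁻¹ ≡ 44 (mod 75)


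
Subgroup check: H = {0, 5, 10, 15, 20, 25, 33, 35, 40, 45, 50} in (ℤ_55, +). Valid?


Subgroup test for H = {0, 5, 10, 15, 20, 25, 33, 35, 40, 45, 50} in (ℤ_55, +):
(1) 0 ∈ H? Yes
(2) Closure: for all a,b ∈ H, (a+b) mod 55 ∈ H? No  [counterexample: 5 + 25 = 30 ∉ H]
(3) Inverses: for all a ∈ H, -a mod 55 ∈ H? No

No, H is not a subgroup of ℤ_55


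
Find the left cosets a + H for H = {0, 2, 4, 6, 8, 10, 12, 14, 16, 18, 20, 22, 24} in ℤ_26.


H = {0, 2, 4, 6, 8, 10, 12, 14, 16, 18, 20, 22, 24}, |H| = 13
Number of cosets = |G|/|H| = 26/13 = 2
0 + H = {0, 2, 4, 6, 8, 10, 12, 14, 16, 18, 20, 22, 24}
1 + H = {1, 3, 5, 7, 9, 11, 13, 15, 17, 19, 21, 23, 25}

Cosets: 0+H={0,2,4,6,8,10,12,14,16,18,20,22,24}; 1+H={1,3,5,7,9,11,13,15,17,19,21,23,25}


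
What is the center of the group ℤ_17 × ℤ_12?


Z(G) = {g ∈ G | gx = xg for all x ∈ G}
Direct product of abelian groups is abelian, so Z(G) = G

Z(ℤ_17 × ℤ_12) = ℤ_17 × ℤ_12


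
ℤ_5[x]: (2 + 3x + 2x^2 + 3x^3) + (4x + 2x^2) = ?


Add coefficients mod 5:
x^0: 2 + 0 = 2 (mod 5)
x^1: 3 + 4 = 2 (mod 5)
x^2: 2 + 2 = 4 (mod 5)
x^3: 3 + 0 = 3 (mod 5)
Result: 2 + 2x + 4x^2 + 3x^3

f + g = 2 + 2x + 4x^2 + 3x^3


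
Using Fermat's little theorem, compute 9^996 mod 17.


Fermat's little theorem: if p is prime and gcd(a,p)=1, then a^(p-1) ≡ 1 (mod p)
p = 17 is prime, gcd(9,17) = 1
Reduce exponent: 996 mod 16 = 4
So 9^996 ≡ 9^4 (mod 17)
9^4 mod 17 = 16

9^996 ≡ 16 (mod 17)


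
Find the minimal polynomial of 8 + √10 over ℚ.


Let α = 8 + √10. Then α - 8 = √10, so (α - 8)² = 10, giving α² - 16α + 54 = 0. Degree 2 and α ∉ ℚ, so this is the minimal polynomial.

Minimal polynomial: x² - 16x + 54


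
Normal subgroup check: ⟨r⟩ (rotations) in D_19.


H = ⟨r⟩ (rotations) in D_19
The rotation subgroup ⟨r⟩ has index 2 in D_19, so it is normal

Yes, normal subgroup


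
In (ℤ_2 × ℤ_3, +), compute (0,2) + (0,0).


Operation: componentwise addition mod (2, 3)
(0,2) + (0,0) = ((a₁+b₁) mod 2, (a₂+b₂) mod 3) with a = (0,2), b = (0,0)

(0,2) + (0,0) = (0,2)


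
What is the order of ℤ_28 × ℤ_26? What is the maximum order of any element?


|ℤ_28 × ℤ_26| = 28 × 26 = 728
Max element order = lcm(28,26) = 364
Cyclic? No (gcd=2)

|ℤ_28×ℤ_26| = 728, max element order = 364


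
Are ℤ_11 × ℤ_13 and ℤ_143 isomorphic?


Comparing ℤ_11 × ℤ_13 and ℤ_143:
gcd(11,13) = 1, so ℤ_11 × ℤ_13 ≅ ℤ_143 (CRT)

Yes, ℤ_11 × ℤ_13 ≅ ℤ_143


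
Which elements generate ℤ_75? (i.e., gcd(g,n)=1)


g generates ℤ_n iff gcd(g,n) = 1
Prime factors of 75: 3, 5
Generators are g ∈ {1,...,74} not divisible by any of these primes.
Generators: {1, 2, 4, 7, 8, 11, 13, 14, 16, 17, 19, 22, 23, 26, 28, 29, 31, 32, 34, 37, 38, 41, 43, 44, 46, 47, 49, 52, 53, 56, 58, 59, 61, 62, 64, 67, 68, 71, 73, 74}
Number of generators = φ(75) = 40

Generators of ℤ_75 = {1, 2, 4, 7, 8, 11, 13, 14, 16, 17, 19, 22, 23, 26, 28, 29, 31, 32, 34, 37, 38, 41, 43, 44, 46, 47, 49, 52, 53, 56, 58, 59, 61, 62, 64, 67, 68, 71, 73, 74}


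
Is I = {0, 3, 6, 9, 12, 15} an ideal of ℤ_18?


Check ideal conditions for I = {0, 3, 6, 9, 12, 15} in ℤ_18:
(1) I is an additive subgroup? Yes
(2) For r ∈ ℤ_18 and a ∈ I: r·a ∈ I? Yes

Yes, I is an ideal of ℤ_18


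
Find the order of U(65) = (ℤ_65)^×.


U(n) is the group of units mod n; |U(n)| = φ(n)
|U(65)| = φ(65) = 48

|U(65) = (ℤ_65)^×| = 48


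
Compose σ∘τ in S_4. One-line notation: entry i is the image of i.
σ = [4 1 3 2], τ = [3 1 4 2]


σ∘τ: apply τ first, then σ
1 →τ 3 →σ 3
2 →τ 1 →σ 4
3 →τ 4 →σ 2
4 →τ 2 →σ 1

σ∘τ = [3 4 2 1]


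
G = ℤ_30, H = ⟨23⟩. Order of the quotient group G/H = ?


|⟨23⟩| = n / gcd(23, 30) = 30 / 1 = 30
H is normal (ℤ_30 is abelian).
|G/H| = |G| / |H| = 30 / 30 = 1

|G/H| = 1


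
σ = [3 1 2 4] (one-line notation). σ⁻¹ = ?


To find σ⁻¹, swap domain and range:
σ(1) = 3 → σ⁻¹(3) = 1
σ(2) = 1 → σ⁻¹(1) = 2
σ(3) = 2 → σ⁻¹(2) = 3
σ(4) = 4 → σ⁻¹(4) = 4

σ⁻¹ = [2 3 1 4]


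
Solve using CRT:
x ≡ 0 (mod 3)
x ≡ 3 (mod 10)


m₁ = 3, m₂ = 10, gcd = 1, so CRT applies. M = m₁·m₂ = 30
Let M₁ = M/m₁ = 10, M₂ = M/m₂ = 3
Find y₁ ≡ M₁⁻¹ (mod m₁): 10⁻¹ ≡ 1 (mod 3)
Find y₂ ≡ M₂⁻¹ (mod m₂): 3⁻¹ ≡ 7 (mod 10)
x = a₁·M₁·y₁ + a₂·M₂·y₂ = 0·10·1 + 3·3·7 = 63
Reduce mod 30: x ≡ 3
Check: 3 mod 3 = 0 ✓, 3 mod 10 = 3 ✓

x ≡ 3 (mod 30)


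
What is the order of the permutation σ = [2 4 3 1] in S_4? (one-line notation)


Cycle decomposition: (1 2 4)
Cycle lengths: 3
Order = lcm(3) = 3

ord(σ) = 3


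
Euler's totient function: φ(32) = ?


Factor n: 32 = 2^5
φ(n) = n · ∏(1 - 1/p) over distinct primes p | n
φ(32) = 32 · (1 - 1/2) = 16

φ(32) = 16


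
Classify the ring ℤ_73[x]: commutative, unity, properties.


ℤ_73 is a field (n prime), so ℤ_73[x] is a commutative integral domain with unity
Commutative: Yes
Integral domain: Yes
Has unity: Yes

ℤ_73[x]: Commutative=Yes, Unity=Yes


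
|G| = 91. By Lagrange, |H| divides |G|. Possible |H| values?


Lagrange's theorem: |H| divides |G|
|G| = 91
Divisors of 91: 1, 7, 13, 91

Possible subgroup orders: {1, 7, 13, 91}


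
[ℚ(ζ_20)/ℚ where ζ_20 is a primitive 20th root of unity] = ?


[ℚ(ζ_n):ℚ] = deg Φ_n(x) = φ(n). Here φ(20) = 8

[ℚ(ζ_20)/ℚ where ζ_20 is a primitive 20th root of unity] = 8


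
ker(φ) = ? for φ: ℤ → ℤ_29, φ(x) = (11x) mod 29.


Kernel = preimage of identity
ker(φ) = {x ∈ ℤ : 11x ≡ 0 (mod 29)}. gcd(11,29) = 1, so 11x ≡ 0 (mod 29) ⟺ x ≡ 0 (mod 29/1 = 29). Hence ker(φ) = 29ℤ

ker(φ) = 29ℤ


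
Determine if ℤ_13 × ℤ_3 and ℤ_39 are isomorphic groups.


Comparing ℤ_13 × ℤ_3 and ℤ_39:
gcd(13,3) = 1, so ℤ_13 × ℤ_3 ≅ ℤ_39 (CRT)

Yes, ℤ_13 × ℤ_3 ≅ ℤ_39


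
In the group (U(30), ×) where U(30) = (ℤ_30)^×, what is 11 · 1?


Operation: multiplication mod 30
11 · 1 = (a × b) mod 30 with a = 11, b = 1

11 · 1 = 11


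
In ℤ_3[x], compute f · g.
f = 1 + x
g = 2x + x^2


Expand and collect like terms; reduce coefficients mod 3:
x^0: 1·0 = 0 ≡ 0 (mod 3)
x^1: 1·2 + 1·0 = 2 ≡ 2 (mod 3)
x^2: 1·1 + 1·2 = 3 ≡ 0 (mod 3)
x^3: 1·1 = 1 ≡ 1 (mod 3)
Result: 2x + x^3

f · g = 2x + x^3


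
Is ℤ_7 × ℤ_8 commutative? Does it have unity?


Direct product ring; commutative with unity (1,1); but (1,0)·(0,1) = (0,0) gives zero divisors, so not an integral domain
Commutative: Yes
Integral domain: No
Has unity: Yes

ℤ_7 × ℤ_8: Commutative=Yes, Unity=Yes


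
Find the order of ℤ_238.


ℤ_n has n elements.

|ℤ_238| = 238


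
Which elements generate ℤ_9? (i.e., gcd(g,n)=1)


g generates ℤ_n iff gcd(g,n) = 1
Checking each g ∈ {1,...,8}:
gcd(1,9) = 1
gcd(2,9) = 1
gcd(3,9) = 3
gcd(4,9) = 1
gcd(5,9) = 1
gcd(6,9) = 3
gcd(7,9) = 1
gcd(8,9) = 1
Generators: {1, 2, 4, 5, 7, 8}
Number of generators = φ(9) = 6

Generators of ℤ_9 = {1, 2, 4, 5, 7, 8}


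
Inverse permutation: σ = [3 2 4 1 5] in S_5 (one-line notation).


To find σ⁻¹, swap domain and range:
σ(1) = 3 → σ⁻¹(3) = 1
σ(2) = 2 → σ⁻¹(2) = 2
σ(3) = 4 → σ⁻¹(4) = 3
σ(4) = 1 → σ⁻¹(1) = 4
σ(5) = 5 → σ⁻¹(5) = 5

σ⁻¹ = [4 2 1 3 5]


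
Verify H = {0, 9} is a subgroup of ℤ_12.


Subgroup test for H = {0, 9} in (ℤ_12, +):
(1) 0 ∈ H? Yes
(2) Closure: for all a,b ∈ H, (a+b) mod 12 ∈ H? No  [counterexample: 9 + 9 = 6 ∉ H]
(3) Inverses: for all a ∈ H, -a mod 12 ∈ H? No

No, H is not a subgroup of ℤ_12


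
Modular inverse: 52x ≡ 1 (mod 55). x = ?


Use the extended Euclidean algorithm to write 1 = 52·s + 55·t; then s mod 55 is the inverse.
Euclidean algorithm:
  52 = 0·55 + 52
  55 = 1·52 + 3
  52 = 17·3 + 1
  3 = 3·1 + 0
gcd(52,55) = 1
Back-substitution gives: 52·(18) + 55·(-17) = 1
So 52⁻¹ ≡ 18 ≡ 18 (mod 55)
Check: 52 × 18 = 936 ≡ 1 (mod 55) ✓

52⁻¹ ≡ 18 (mod 55)


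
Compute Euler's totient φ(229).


Factor n: 229 = 229
φ(n) = n · ∏(1 - 1/p) over distinct primes p | n
φ(229) = 229 · (1 - 1/229) = 228

φ(229) = 228


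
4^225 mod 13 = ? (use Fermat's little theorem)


Fermat's little theorem: if p is prime and gcd(a,p)=1, then a^(p-1) ≡ 1 (mod p)
p = 13 is prime, gcd(4,13) = 1
Reduce exponent: 225 mod 12 = 9
So 4^225 ≡ 4^9 (mod 13)
4^9 mod 13 = 12

4^225 ≡ 12 (mod 13)


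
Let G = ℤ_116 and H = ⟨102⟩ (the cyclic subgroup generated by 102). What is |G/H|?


|⟨102⟩| = n / gcd(102, 116) = 116 / 2 = 58
H is normal (ℤ_116 is abelian).
|G/H| = |G| / |H| = 116 / 58 = 2

|G/H| = 2


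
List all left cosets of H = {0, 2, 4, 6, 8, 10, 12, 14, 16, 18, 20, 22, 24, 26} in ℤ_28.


H = {0, 2, 4, 6, 8, 10, 12, 14, 16, 18, 20, 22, 24, 26}, |H| = 14
Number of cosets = |G|/|H| = 28/14 = 2
0 + H = {0, 2, 4, 6, 8, 10, 12, 14, 16, 18, 20, 22, 24, 26}
1 + H = {1, 3, 5, 7, 9, 11, 13, 15, 17, 19, 21, 23, 25, 27}

Cosets: 0+H={0,2,4,6,8,10,12,14,16,18,20,22,24,26}; 1+H={1,3,5,7,9,11,13,15,17,19,21,23,25,27}


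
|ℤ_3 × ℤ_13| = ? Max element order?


|ℤ_3 × ℤ_13| = 3 × 13 = 39
Max element order = lcm(3,13) = 39
Cyclic? Yes (gcd=1)

|ℤ_3×ℤ_13| = 39, max element order = 39


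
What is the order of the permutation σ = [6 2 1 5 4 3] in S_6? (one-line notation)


Cycle decomposition: (1 6 3) (4 5)
Cycle lengths: 3, 2
Order = lcm(3, 2) = 6

ord(σ) = 6


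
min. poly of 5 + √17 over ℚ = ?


Let α = 5 + √17. Then α - 5 = √17, so (α - 5)² = 17, giving α² - 10α + 8 = 0. Degree 2 and α ∉ ℚ, so this is the minimal polynomial.

Minimal polynomial: x² - 10x + 8


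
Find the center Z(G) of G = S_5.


Z(G) = {g ∈ G | gx = xg for all x ∈ G}
S_n is non-abelian for n ≥ 3; Z(S_5) is trivial

Z(S_5) = {e}


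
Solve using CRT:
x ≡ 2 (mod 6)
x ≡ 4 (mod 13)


m₁ = 6, m₂ = 13, gcd = 1, so CRT applies. M = m₁·m₂ = 78
Let M₁ = M/m₁ = 13, M₂ = M/m₂ = 6
Find y₁ ≡ M₁⁻¹ (mod m₁): 13⁻¹ ≡ 1 (mod 6)
Find y₂ ≡ M₂⁻¹ (mod m₂): 6⁻¹ ≡ 11 (mod 13)
x = a₁·M₁·y₁ + a₂·M₂·y₂ = 2·13·1 + 4·6·11 = 290
Reduce mod 78: x ≡ 56
Check: 56 mod 6 = 2 ✓, 56 mod 13 = 4 ✓

x ≡ 56 (mod 78)


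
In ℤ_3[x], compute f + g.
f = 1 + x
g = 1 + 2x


Add coefficients mod 3:
x^0: 1 + 1 = 2 (mod 3)
x^1: 1 + 2 = 0 (mod 3)
Result: 2

f + g = 2


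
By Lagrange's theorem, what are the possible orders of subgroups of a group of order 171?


Lagrange's theorem: |H| divides |G|
|G| = 171
Divisors of 171: 1, 3, 9, 19, 57, 171

Possible subgroup orders: {1, 3, 9, 19, 57, 171}


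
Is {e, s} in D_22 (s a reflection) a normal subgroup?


H = {e, s} in D_22 (s a reflection)
r·s·r⁻¹ = sr⁻² ≠ s for n ≥ 3, so {e, s} is not closed under conjugation

No, not a normal subgroup


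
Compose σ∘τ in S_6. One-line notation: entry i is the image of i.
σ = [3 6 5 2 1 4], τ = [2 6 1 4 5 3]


σ∘τ: apply τ first, then σ
1 →τ 2 →σ 6
2 →τ 6 →σ 4
3 →τ 1 →σ 3
4 →τ 4 →σ 2
5 →τ 5 →σ 1
6 →τ 3 →σ 5

σ∘τ = [6 4 3 2 1 5]


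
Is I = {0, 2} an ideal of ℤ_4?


Check ideal conditions for I = {0, 2} in ℤ_4:
(1) I is an additive subgroup? Yes
(2) For r ∈ ℤ_4 and a ∈ I: r·a ∈ I? Yes

Yes, I is an ideal of ℤ_4


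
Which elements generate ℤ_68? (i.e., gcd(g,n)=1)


g generates ℤ_n iff gcd(g,n) = 1
Prime factors of 68: 2, 17
Generators are g ∈ {1,...,67} not divisible by any of these primes.
Generators: {1, 3, 5, 7, 9, 11, 13, 15, 19, 21, 23, 25, 27, 29, 31, 33, 35, 37, 39, 41, 43, 45, 47, 49, 53, 55, 57, 59, 61, 63, 65, 67}
Number of generators = φ(68) = 32

Generators of ℤ_68 = {1, 3, 5, 7, 9, 11, 13, 15, 19, 21, 23, 25, 27, 29, 31, 33, 35, 37, 39, 41, 43, 45, 47, 49, 53, 55, 57, 59, 61, 63, 65, 67}


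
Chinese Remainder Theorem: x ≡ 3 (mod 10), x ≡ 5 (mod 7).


m₁ = 10, m₂ = 7, gcd = 1, so CRT applies. M = m₁·m₂ = 70
Let M₁ = M/m₁ = 7, M₂ = M/m₂ = 10
Find y₁ ≡ M₁⁻¹ (mod m₁): 7⁻¹ ≡ 3 (mod 10)
Find y₂ ≡ M₂⁻¹ (mod m₂): 10⁻¹ ≡ 5 (mod 7)
x = a₁·M₁·y₁ + a₂·M₂·y₂ = 3·7·3 + 5·10·5 = 313
Reduce mod 70: x ≡ 33
Check: 33 mod 10 = 3 ✓, 33 mod 7 = 5 ✓

x ≡ 33 (mod 70)


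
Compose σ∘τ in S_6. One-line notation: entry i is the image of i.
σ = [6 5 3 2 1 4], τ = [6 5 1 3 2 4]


σ∘τ: apply τ first, then σ
1 →τ 6 →σ 4
2 →τ 5 →σ 1
3 →τ 1 →σ 6
4 →τ 3 →σ 3
5 →τ 2 →σ 5
6 →τ 4 →σ 2

σ∘τ = [4 1 6 3 5 2]


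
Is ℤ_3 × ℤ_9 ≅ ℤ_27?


Comparing ℤ_3 × ℤ_9 and ℤ_27:
gcd(3,9) = 3 ≠ 1. Max element order in ℤ_3×ℤ_9 is lcm(3,9) = 9 < 27, so it has no element of order 27

No, ℤ_3 × ℤ_9 ≇ ℤ_27


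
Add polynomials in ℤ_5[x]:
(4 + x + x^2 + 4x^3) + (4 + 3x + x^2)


Add coefficients mod 5:
x^0: 4 + 4 = 3 (mod 5)
x^1: 1 + 3 = 4 (mod 5)
x^2: 1 + 1 = 2 (mod 5)
x^3: 4 + 0 = 4 (mod 5)
Result: 3 + 4x + 2x^2 + 4x^3

f + g = 3 + 4x + 2x^2 + 4x^3


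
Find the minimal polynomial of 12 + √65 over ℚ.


Let α = 12 + √65. Then α - 12 = √65, so (α - 12)² = 65, giving α² - 24α + 79 = 0. Degree 2 and α ∉ ℚ, so this is the minimal polynomial.

Minimal polynomial: x² - 24x + 79


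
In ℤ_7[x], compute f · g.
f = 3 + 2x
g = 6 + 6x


Expand and collect like terms; reduce coefficients mod 7:
x^0: 3·6 = 18 ≡ 4 (mod 7)
x^1: 3·6 + 2·6 = 30 ≡ 2 (mod 7)
x^2: 2·6 = 12 ≡ 5 (mod 7)
Result: 4 + 2x + 5x^2

f · g = 4 + 2x + 5x^2


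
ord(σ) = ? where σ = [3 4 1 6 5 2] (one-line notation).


Cycle decomposition: (1 3) (2 4 6)
Cycle lengths: 2, 3
Order = lcm(2, 3) = 6

ord(σ) = 6


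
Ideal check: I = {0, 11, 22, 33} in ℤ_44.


Check ideal conditions for I = {0, 11, 22, 33} in ℤ_44:
(1) I is an additive subgroup? Yes
(2) For r ∈ ℤ_44 and a ∈ I: r·a ∈ I? Yes

Yes, I is an ideal of ℤ_44


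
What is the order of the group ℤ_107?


ℤ_n has n elements.

|ℤ_107| = 107


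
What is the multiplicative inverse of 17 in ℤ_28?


Use the extended Euclidean algorithm to write 1 = 17·s + 28·t; then s mod 28 is the inverse.
Euclidean algorithm:
  17 = 0·28 + 17
  28 = 1·17 + 11
  17 = 1·11 + 6
  11 = 1·6 + 5
  6 = 1·5 + 1
  5 = 5·1 + 0
gcd(17,28) = 1
Back-substitution gives: 17·(5) + 28·(-3) = 1
So 17⁻¹ ≡ 5 ≡ 5 (mod 28)
Check: 17 × 5 = 85 ≡ 1 (mod 28) ✓

17⁻¹ ≡ 5 (mod 28)


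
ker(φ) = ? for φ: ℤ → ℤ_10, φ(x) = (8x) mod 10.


Kernel = preimage of identity
ker(φ) = {x ∈ ℤ : 8x ≡ 0 (mod 10)}. gcd(8,10) = 2, so 8x ≡ 0 (mod 10) ⟺ x ≡ 0 (mod 10/2 = 5). Hence ker(φ) = 5ℤ

ker(φ) = 5ℤ


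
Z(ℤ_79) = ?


Z(G) = {g ∈ G | gx = xg for all x ∈ G}
ℤ_79 is abelian, so Z(G) = G

Z(ℤ_79) = ℤ_79


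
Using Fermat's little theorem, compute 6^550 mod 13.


Fermat's little theorem: if p is prime and gcd(a,p)=1, then a^(p-1) ≡ 1 (mod p)
p = 13 is prime, gcd(6,13) = 1
Reduce exponent: 550 mod 12 = 10
So 6^550 ≡ 6^10 (mod 13)
6^10 mod 13 = 4

6^550 ≡ 4 (mod 13)


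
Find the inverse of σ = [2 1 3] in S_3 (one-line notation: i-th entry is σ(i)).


To find σ⁻¹, swap domain and range:
σ(1) = 2 → σ⁻¹(2) = 1
σ(2) = 1 → σ⁻¹(1) = 2
σ(3) = 3 → σ⁻¹(3) = 3

σ⁻¹ = [2 1 3]


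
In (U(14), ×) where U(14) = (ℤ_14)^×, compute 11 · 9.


Operation: multiplication mod 14
11 · 9 = (a × b) mod 14 with a = 11, b = 9

11 · 9 = 1


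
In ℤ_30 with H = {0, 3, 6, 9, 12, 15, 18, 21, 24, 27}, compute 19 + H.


19 + H = {19 + h (mod 30) : h ∈ H}
19+0=19, 19+3=22, 19+6=25, 19+9=28, 19+12=1, 19+15=4, 19+18=7, 19+21=10, 19+24=13, 19+27=16
19 + H = {1, 4, 7, 10, 13, 16, 19, 22, 25, 28} = 1 + H

19 + H = {1, 4, 7, 10, 13, 16, 19, 22, 25, 28}


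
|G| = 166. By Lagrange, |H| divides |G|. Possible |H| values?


Lagrange's theorem: |H| divides |G|
|G| = 166
Divisors of 166: 1, 2, 83, 166

Possible subgroup orders: {1, 2, 83, 166}


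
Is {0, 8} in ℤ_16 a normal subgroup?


H = {0, 8} in ℤ_16
ℤ_16 is abelian; every subgroup of an abelian group is normal

Yes, normal subgroup


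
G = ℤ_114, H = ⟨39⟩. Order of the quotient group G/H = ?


|⟨39⟩| = n / gcd(39, 114) = 114 / 3 = 38
H is normal (ℤ_114 is abelian).
|G/H| = |G| / |H| = 114 / 38 = 3

|G/H| = 3


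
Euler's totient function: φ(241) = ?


Factor n: 241 = 241
φ(n) = n · ∏(1 - 1/p) over distinct primes p | n
φ(241) = 241 · (1 - 1/241) = 240

φ(241) = 240


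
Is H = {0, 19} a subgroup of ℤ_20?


Subgroup test for H = {0, 19} in (ℤ_20, +):
(1) 0 ∈ H? Yes
(2) Closure: for all a,b ∈ H, (a+b) mod 20 ∈ H? No  [counterexample: 19 + 19 = 18 ∉ H]
(3) Inverses: for all a ∈ H, -a mod 20 ∈ H? No

No, H is not a subgroup of ℤ_20


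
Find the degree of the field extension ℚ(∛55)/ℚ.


∛55 has minimal polynomial x³ - 55 (irreducible over ℚ since 55 is not a perfect cube)

[ℚ(∛55)/ℚ] = 3


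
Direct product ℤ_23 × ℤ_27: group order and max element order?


|ℤ_23 × ℤ_27| = 23 × 27 = 621
Max element order = lcm(23,27) = 621
Cyclic? Yes (gcd=1)

|ℤ_23×ℤ_27| = 621, max element order = 621


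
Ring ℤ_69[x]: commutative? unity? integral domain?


ℤ_69 has zero divisors (3·23 ≡ 0), and these lift to constant zero divisors in ℤ_69[x]; so not an integral domain
Commutative: Yes
Integral domain: No
Has unity: Yes

ℤ_69[x]: Commutative=Yes, Unity=Yes


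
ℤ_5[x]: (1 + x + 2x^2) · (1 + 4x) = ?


Expand and collect like terms; reduce coefficients mod 5:
x^0: 1·1 = 1 ≡ 1 (mod 5)
x^1: 1·4 + 1·1 = 5 ≡ 0 (mod 5)
x^2: 1·4 + 2·1 = 6 ≡ 1 (mod 5)
x^3: 2·4 = 8 ≡ 3 (mod 5)
Result: 1 + x^2 + 3x^3

f · g = 1 + x^2 + 3x^3


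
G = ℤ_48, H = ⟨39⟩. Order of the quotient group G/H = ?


|⟨39⟩| = n / gcd(39, 48) = 48 / 3 = 16
H is normal (ℤ_48 is abelian).
|G/H| = |G| / |H| = 48 / 16 = 3

|G/H| = 3


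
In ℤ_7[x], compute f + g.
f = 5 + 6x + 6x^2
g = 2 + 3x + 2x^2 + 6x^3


Add coefficients mod 7:
x^0: 5 + 2 = 0 (mod 7)
x^1: 6 + 3 = 2 (mod 7)
x^2: 6 + 2 = 1 (mod 7)
x^3: 0 + 6 = 6 (mod 7)
Result: 2x + x^2 + 6x^3

f + g = 2x + x^2 + 6x^3


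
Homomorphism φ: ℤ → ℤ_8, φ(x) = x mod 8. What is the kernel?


Kernel = preimage of identity
ker(φ) = {x ∈ ℤ : x ≡ 0 (mod 8)} = 8ℤ = {0, ±8, ±16, ...}

ker(φ) = 8ℤ


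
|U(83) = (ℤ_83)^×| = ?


U(n) is the group of units mod n; |U(n)| = φ(n)
|U(83)| = φ(83) = 82

|U(83) = (ℤ_83)^×| = 82


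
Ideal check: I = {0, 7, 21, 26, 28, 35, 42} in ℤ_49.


Check ideal conditions for I = {0, 7, 21, 26, 28, 35, 42} in ℤ_49:
(1) I is an additive subgroup? No
(2) For r ∈ ℤ_49 and a ∈ I: r·a ∈ I? No  [counterexample: r=2, a=7, r·a mod 49 = 14 ∉ I]

No, I is not an ideal of ℤ_49


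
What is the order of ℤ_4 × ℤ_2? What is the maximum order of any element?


|ℤ_4 × ℤ_2| = 4 × 2 = 8
Max element order = lcm(4,2) = 4
Cyclic? No (gcd=2)

|ℤ_4×ℤ_2| = 8, max element order = 4


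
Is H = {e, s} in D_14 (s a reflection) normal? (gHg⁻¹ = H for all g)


H = {e, s} in D_14 (s a reflection)
r·s·r⁻¹ = sr⁻² ≠ s for n ≥ 3, so {e, s} is not closed under conjugation

No, not a normal subgroup


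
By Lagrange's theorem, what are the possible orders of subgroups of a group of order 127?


Lagrange's theorem: |H| divides |G|
|G| = 127
Divisors of 127: 1, 127

Possible subgroup orders: {1, 127}


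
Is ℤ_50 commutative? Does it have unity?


ℤ_50 is a commutative ring with unity 1; 50 = 2×25 is composite, so 2·25 ≡ 0 gives zero divisors (not an integral domain)
Commutative: Yes
Integral domain: No
Has unity: Yes

ℤ_50: Commutative=Yes, Unity=Yes


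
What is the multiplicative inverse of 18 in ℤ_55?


Use the extended Euclidean algorithm to write 1 = 18·s + 55·t; then s mod 55 is the inverse.
Euclidean algorithm:
  18 = 0·55 + 18
  55 = 3·18 + 1
  18 = 18·1 + 0
gcd(18,55) = 1
Back-substitution gives: 18·(-3) + 55·(1) = 1
So 18⁻¹ ≡ -3 ≡ 52 (mod 55)
Check: 18 × 52 = 936 ≡ 1 (mod 55) ✓

18⁻¹ ≡ 52 (mod 55)


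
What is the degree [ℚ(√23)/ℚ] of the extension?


√23 has minimal polynomial x² - 23 (irreducible over ℚ since 23 is squarefree)

[ℚ(√23)/ℚ] = 2


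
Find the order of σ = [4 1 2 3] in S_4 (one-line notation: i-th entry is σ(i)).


Cycle decomposition: (1 4 3 2)
Cycle lengths: 4
Order = lcm(4) = 4

ord(σ) = 4


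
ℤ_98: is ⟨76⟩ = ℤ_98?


g generates ℤ_n iff gcd(g, n) = 1
gcd(76, 98) = 2
Since gcd = 2 ≠ 1, ⟨76⟩ has order 49 < 98, so 76 is not a generator.

No, 76 does not generate ℤ_98


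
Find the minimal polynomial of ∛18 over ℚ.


∛18 satisfies x³ - 18 = 0, irreducible over ℚ (no rational root; 18 is not a perfect cube)

Minimal polynomial: x³ - 18


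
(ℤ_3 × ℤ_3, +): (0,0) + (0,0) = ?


Operation: componentwise addition mod (3, 3)
(0,0) + (0,0) = ((a₁+b₁) mod 3, (a₂+b₂) mod 3) with a = (0,0), b = (0,0)

(0,0) + (0,0) = (0,0)


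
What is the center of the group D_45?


Z(G) = {g ∈ G | gx = xg for all x ∈ G}
For odd n, Z(D_n) = {e}: no nontrivial rotation commutes with all reflections

Z(D_45) = {e}


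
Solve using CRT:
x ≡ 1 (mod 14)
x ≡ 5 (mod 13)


m₁ = 14, m₂ = 13, gcd = 1, so CRT applies. M = m₁·m₂ = 182
Let M₁ = M/m₁ = 13, M₂ = M/m₂ = 14
Find y₁ ≡ M₁⁻¹ (mod m₁): 13⁻¹ ≡ 13 (mod 14)
Find y₂ ≡ M₂⁻¹ (mod m₂): 14⁻¹ ≡ 1 (mod 13)
x = a₁·M₁·y₁ + a₂·M₂·y₂ = 1·13·13 + 5·14·1 = 239
Reduce mod 182: x ≡ 57
Check: 57 mod 14 = 1 ✓, 57 mod 13 = 5 ✓

x ≡ 57 (mod 182)


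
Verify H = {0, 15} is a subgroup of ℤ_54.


Subgroup test for H = {0, 15} in (ℤ_54, +):
(1) 0 ∈ H? Yes
(2) Closure: for all a,b ∈ H, (a+b) mod 54 ∈ H? No  [counterexample: 15 + 15 = 30 ∉ H]
(3) Inverses: for all a ∈ H, -a mod 54 ∈ H? No

No, H is not a subgroup of ℤ_54


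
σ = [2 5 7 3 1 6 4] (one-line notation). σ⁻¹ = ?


To find σ⁻¹, swap domain and range:
σ(1) = 2 → σ⁻¹(2) = 1
σ(2) = 5 → σ⁻¹(5) = 2
σ(3) = 7 → σ⁻¹(7) = 3
σ(4) = 3 → σ⁻¹(3) = 4
σ(5) = 1 → σ⁻¹(1) = 5
σ(6) = 6 → σ⁻¹(6) = 6
σ(7) = 4 → σ⁻¹(4) = 7

σ⁻¹ = [5 1 4 7 2 6 3]


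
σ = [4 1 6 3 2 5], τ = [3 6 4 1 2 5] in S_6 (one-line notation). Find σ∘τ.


σ∘τ: apply τ first, then σ
1 →τ 3 →σ 6
2 →τ 6 →σ 5
3 →τ 4 →σ 3
4 →τ 1 →σ 4
5 →τ 2 →σ 1
6 →τ 5 →σ 2

σ∘τ = [6 5 3 4 1 2]


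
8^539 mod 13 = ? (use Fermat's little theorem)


Fermat's little theorem: if p is prime and gcd(a,p)=1, then a^(p-1) ≡ 1 (mod p)
p = 13 is prime, gcd(8,13) = 1
Reduce exponent: 539 mod 12 = 11
So 8^539 ≡ 8^11 (mod 13)
8^11 mod 13 = 5

8^539 ≡ 5 (mod 13)


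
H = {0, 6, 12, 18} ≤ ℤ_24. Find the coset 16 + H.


16 + H = {16 + h (mod 24) : h ∈ H}
16+0=16, 16+6=22, 16+12=4, 16+18=10
16 + H = {4, 10, 16, 22} = 4 + H

16 + H = {4, 10, 16, 22}


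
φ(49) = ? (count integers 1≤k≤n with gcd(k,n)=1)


Factor n: 49 = 7^2
φ(n) = n · ∏(1 - 1/p) over distinct primes p | n
φ(49) = 49 · (1 - 1/7) = 42

φ(49) = 42


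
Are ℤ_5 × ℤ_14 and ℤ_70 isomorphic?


Comparing ℤ_5 × ℤ_14 and ℤ_70:
gcd(5,14) = 1, so ℤ_5 × ℤ_14 ≅ ℤ_70 (CRT)

Yes, ℤ_5 × ℤ_14 ≅ ℤ_70


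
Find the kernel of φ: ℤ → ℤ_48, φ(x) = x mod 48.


Kernel = preimage of identity
ker(φ) = {x ∈ ℤ : x ≡ 0 (mod 48)} = 48ℤ = {0, ±48, ±96, ...}

ker(φ) = 48ℤ
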